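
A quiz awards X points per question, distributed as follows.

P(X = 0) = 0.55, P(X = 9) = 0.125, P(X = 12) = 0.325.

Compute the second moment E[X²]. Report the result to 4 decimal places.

56.9250

E[X²] = (0)²(0.55) + (9)²(0.125) + (12)²(0.325) = 56.925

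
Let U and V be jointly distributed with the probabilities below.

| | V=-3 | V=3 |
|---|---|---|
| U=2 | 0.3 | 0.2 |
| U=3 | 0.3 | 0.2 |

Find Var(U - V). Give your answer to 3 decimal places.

E[U] = 2.5,  E[V] = -0.6,  E[UV] = -1.5
Var(U) = 6.5 − (2.5)² = 0.25;  Var(V) = 9 − (-0.6)² = 8.64
cov(U,V) = -1.5 − (2.5)(-0.6) = 0
Var(U - V) = (1)²·0.25 + (-1)²·8.64 + 2·(1)·(-1)·0 = 8.89

8.890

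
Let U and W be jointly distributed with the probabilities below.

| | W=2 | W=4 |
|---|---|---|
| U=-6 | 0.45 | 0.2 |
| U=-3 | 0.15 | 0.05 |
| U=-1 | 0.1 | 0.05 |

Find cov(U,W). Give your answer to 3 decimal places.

E[U] = -4.65,  E[W] = 2.6
E[UW] = -12.1
cov(U,W) = E[UW] − E[U]E[W] = -12.1 − (-4.65)(2.6) = -0.01

-0.010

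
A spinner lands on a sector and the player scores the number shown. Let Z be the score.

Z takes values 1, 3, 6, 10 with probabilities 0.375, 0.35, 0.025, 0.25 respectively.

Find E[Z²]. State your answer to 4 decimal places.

E[Z²] = (1)²(0.375) + (3)²(0.35) + (6)²(0.025) + (10)²(0.25) = 29.425

29.4250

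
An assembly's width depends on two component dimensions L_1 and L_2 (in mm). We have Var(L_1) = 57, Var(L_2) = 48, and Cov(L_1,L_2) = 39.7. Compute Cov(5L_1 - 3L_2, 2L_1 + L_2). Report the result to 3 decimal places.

Cov(5L_1 - 3L_2, 2L_1 + L_2) = (5)(2)Var(L_1) + (-3)(1)Var(L_2) + [(5)(1) + (-3)(2)]Cov(L_1,L_2)
= 10·57 + -3·48 + -1·39.7 = 386.3

386.300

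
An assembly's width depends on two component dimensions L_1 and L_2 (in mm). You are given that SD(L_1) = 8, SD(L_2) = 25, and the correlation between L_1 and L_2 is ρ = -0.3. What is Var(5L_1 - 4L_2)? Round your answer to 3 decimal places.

Var(L_1) = (8)² = 64;  Var(L_2) = (25)² = 625
cov(L_1,L_2) = ρ·SD(L_1)·SD(L_2) = -0.3·8·25 = -60
Var(5L_1 - 4L_2) = (5)²·Var(L_1) + (-4)²·Var(L_2) + 2·(5)·(-4)·cov(L_1,L_2)
= 25·64 + 16·625 + -40·-60 = 14000

14000.000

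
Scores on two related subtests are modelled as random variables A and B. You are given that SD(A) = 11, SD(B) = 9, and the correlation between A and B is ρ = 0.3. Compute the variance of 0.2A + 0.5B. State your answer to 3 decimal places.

var(A) = (11)² = 121;  var(B) = (9)² = 81
Cov(A,B) = ρ·SD(A)·SD(B) = 0.3·11·9 = 29.7
var(0.2A + 0.5B) = (0.2)²·var(A) + (0.5)²·var(B) + 2·(0.2)·(0.5)·Cov(A,B)
= 0.04·121 + 0.25·81 + 0.2·29.7 = 31.03

31.030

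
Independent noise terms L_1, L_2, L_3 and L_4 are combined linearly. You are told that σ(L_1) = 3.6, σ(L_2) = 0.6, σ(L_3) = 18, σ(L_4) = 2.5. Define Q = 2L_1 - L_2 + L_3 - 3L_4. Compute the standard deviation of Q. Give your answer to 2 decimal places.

20.80

var(L_1) = 12.96, var(L_2) = 0.36, var(L_3) = 324, var(L_4) = 6.25
By independence, var(Q) = (2)²var(L_1) + (-1)²var(L_2) + (1)²var(L_3) + (-3)²var(L_4)
= (2)²·12.96 + (-1)²·0.36 + (1)²·324 + (-3)²·6.25 = 432.45
σ(Q) = √432.45 ≈ 20.80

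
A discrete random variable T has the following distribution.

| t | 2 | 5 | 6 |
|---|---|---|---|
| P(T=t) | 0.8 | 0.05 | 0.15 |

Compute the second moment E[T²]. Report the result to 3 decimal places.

E[T²] = (2)²(0.8) + (5)²(0.05) + (6)²(0.15) = 9.85

9.850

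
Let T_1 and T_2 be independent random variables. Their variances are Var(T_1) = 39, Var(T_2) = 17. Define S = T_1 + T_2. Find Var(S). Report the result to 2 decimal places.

56.00

By independence, Var(S) = (1)²Var(T_1) + (1)²Var(T_2)
= (1)²·39 + (1)²·17 = 56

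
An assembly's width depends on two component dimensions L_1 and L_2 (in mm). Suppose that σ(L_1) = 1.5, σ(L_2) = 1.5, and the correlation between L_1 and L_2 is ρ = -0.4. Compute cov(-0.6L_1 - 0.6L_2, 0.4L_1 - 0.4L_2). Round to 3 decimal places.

0.000

Var(L_1) = (1.5)² = 2.25;  Var(L_2) = (1.5)² = 2.25
cov(L_1,L_2) = ρ·σ(L_1)·σ(L_2) = -0.4·1.5·1.5 = -0.9
cov(-0.6L_1 - 0.6L_2, 0.4L_1 - 0.4L_2) = (-0.6)(0.4)Var(L_1) + (-0.6)(-0.4)Var(L_2) + [(-0.6)(-0.4) + (-0.6)(0.4)]cov(L_1,L_2)
= -0.24·2.25 + 0.24·2.25 + 0·-0.9 = 0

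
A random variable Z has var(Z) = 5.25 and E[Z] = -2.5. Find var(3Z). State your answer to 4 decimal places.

var(3Z) = (3)²·var(Z) = 9·5.25 = 47.25

47.2500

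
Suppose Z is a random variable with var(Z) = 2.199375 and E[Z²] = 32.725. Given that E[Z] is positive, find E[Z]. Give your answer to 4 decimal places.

5.5250

(E[Z])² = E[Z²] − var(Z) = 32.725 − 2.199375 = 30.525625
E[Z] = √30.525625 = 5.525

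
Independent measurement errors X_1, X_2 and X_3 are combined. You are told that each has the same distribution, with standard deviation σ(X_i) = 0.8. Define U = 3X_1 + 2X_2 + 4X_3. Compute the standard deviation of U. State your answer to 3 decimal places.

4.308

Var(X_i) = (0.8)² = 0.64
By independence, Var(U) = (3)²Var(X_1) + (2)²Var(X_2) + (4)²Var(X_3)
= (3)²·0.64 + (2)²·0.64 + (4)²·0.64 = 18.56
σ(U) = √18.56 ≈ 4.308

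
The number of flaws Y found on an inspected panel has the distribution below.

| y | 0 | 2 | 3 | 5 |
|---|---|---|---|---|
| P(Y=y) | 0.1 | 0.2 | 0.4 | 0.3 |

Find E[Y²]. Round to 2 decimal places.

E[Y²] = (0)²(0.1) + (2)²(0.2) + (3)²(0.4) + (5)²(0.3) = 11.9

11.90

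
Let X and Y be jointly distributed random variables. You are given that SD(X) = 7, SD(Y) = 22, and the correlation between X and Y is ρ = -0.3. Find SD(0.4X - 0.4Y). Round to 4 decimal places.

Var(X) = (7)² = 49;  Var(Y) = (22)² = 484
Cov(X,Y) = ρ·SD(X)·SD(Y) = -0.3·7·22 = -46.2
Var(0.4X - 0.4Y) = (0.4)²·Var(X) + (-0.4)²·Var(Y) + 2·(0.4)·(-0.4)·Cov(X,Y)
= 0.16·49 + 0.16·484 + -0.32·-46.2 = 100.064
SD(0.4X - 0.4Y) = √100.064 ≈ 10.0032

10.0032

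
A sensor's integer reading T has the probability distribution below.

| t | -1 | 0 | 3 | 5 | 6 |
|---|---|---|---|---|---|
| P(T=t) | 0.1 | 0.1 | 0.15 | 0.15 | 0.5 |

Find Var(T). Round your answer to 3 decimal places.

E[T] = (-1)(0.1) + (0)(0.1) + (3)(0.15) + (5)(0.15) + (6)(0.5) = 4.1
E[T²] = (-1)²(0.1) + (0)²(0.1) + (3)²(0.15) + (5)²(0.15) + (6)²(0.5) = 23.2
Var(T) = E[T²] − (E[T])² = 23.2 − (4.1)² = 6.39

6.390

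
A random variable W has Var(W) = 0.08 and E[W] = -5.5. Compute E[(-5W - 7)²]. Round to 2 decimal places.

E[-5W - 7] = -5·-5.5 − 7 = 20.5
Var(-5W - 7) = (-5)²·0.08 = 2
E[(-5W - 7)²] = Var((-5W - 7)) + (E[(-5W - 7)])² = 2 + (20.5)² = 422.25

422.25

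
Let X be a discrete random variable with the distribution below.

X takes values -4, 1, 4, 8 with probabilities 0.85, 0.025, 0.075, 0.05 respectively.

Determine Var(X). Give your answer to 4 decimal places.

E[X] = (-4)(0.85) + (1)(0.025) + (4)(0.075) + (8)(0.05) = -2.675
E[X²] = (-4)²(0.85) + (1)²(0.025) + (4)²(0.075) + (8)²(0.05) = 18.025
Var(X) = E[X²] − (E[X])² = 18.025 − (-2.675)² = 10.869375

10.8694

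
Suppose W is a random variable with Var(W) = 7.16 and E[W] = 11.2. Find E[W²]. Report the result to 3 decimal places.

132.600

E[W²] = Var(W) + (E[W])² = 7.16 + (11.2)² = 132.6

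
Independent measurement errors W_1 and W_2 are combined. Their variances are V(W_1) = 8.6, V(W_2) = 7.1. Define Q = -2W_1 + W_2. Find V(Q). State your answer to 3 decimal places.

41.500

By independence, V(Q) = (-2)²V(W_1) + (1)²V(W_2)
= (-2)²·8.6 + (1)²·7.1 = 41.5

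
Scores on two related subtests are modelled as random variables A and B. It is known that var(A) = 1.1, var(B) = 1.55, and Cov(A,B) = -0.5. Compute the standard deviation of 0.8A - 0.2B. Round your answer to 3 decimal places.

var(0.8A - 0.2B) = (0.8)²·var(A) + (-0.2)²·var(B) + 2·(0.8)·(-0.2)·Cov(A,B)
= 0.64·1.1 + 0.04·1.55 + -0.32·-0.5 = 0.926
sd(0.8A - 0.2B) = √0.926 ≈ 0.962

0.962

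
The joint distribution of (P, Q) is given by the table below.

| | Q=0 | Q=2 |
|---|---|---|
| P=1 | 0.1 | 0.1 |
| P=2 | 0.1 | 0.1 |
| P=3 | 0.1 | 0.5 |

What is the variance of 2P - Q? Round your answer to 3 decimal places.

2.440

E[P] = 2.4,  E[Q] = 1.4,  E[PQ] = 3.6
Var(P) = 6.4 − (2.4)² = 0.64;  Var(Q) = 2.8 − (1.4)² = 0.84
Cov(P,Q) = 3.6 − (2.4)(1.4) = 0.24
Var(2P - Q) = (2)²·0.64 + (-1)²·0.84 + 2·(2)·(-1)·0.24 = 2.44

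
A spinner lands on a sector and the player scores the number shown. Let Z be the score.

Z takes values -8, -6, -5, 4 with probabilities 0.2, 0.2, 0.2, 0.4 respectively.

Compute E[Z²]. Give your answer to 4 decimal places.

31.4000

E[Z²] = (-8)²(0.2) + (-6)²(0.2) + (-5)²(0.2) + (4)²(0.4) = 31.4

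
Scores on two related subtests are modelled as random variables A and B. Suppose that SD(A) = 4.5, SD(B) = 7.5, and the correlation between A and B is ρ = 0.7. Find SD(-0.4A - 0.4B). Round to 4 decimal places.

4.4497

V(A) = (4.5)² = 20.25;  V(B) = (7.5)² = 56.25
Cov(A,B) = ρ·SD(A)·SD(B) = 0.7·4.5·7.5 = 23.625
V(-0.4A - 0.4B) = (-0.4)²·V(A) + (-0.4)²·V(B) + 2·(-0.4)·(-0.4)·Cov(A,B)
= 0.16·20.25 + 0.16·56.25 + 0.32·23.625 = 19.8
SD(-0.4A - 0.4B) = √19.8 ≈ 4.4497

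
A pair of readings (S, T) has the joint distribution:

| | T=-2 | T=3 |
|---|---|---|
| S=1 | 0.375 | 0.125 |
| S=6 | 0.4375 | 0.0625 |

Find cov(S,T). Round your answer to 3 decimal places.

E[S] = 3.5,  E[T] = -1.0625
E[ST] = -4.5
cov(S,T) = E[ST] − E[S]E[T] = -4.5 − (3.5)(-1.0625) = -0.78125

-0.781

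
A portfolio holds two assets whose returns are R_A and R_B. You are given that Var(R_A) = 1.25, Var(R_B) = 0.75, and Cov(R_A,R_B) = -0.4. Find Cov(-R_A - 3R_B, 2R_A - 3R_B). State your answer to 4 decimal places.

Cov(-R_A - 3R_B, 2R_A - 3R_B) = (-1)(2)Var(R_A) + (-3)(-3)Var(R_B) + [(-1)(-3) + (-3)(2)]Cov(R_A,R_B)
= -2·1.25 + 9·0.75 + -3·-0.4 = 5.45

5.4500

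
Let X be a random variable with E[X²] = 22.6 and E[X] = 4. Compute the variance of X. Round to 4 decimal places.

6.6000

V(X) = 22.6 − (4)² = 6.6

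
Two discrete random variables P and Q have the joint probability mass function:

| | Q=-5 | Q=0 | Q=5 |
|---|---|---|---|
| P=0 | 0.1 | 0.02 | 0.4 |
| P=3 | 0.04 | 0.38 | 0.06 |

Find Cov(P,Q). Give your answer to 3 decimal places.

-2.004

E[P] = 1.44,  E[Q] = 1.6
E[PQ] = 0.3
Cov(P,Q) = E[PQ] − E[P]E[Q] = 0.3 − (1.44)(1.6) = -2.004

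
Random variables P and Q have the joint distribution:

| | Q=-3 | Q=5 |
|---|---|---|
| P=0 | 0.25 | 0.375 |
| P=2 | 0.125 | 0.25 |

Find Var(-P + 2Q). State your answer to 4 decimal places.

59.9375

E[P] = 0.75,  E[Q] = 2,  E[PQ] = 1.75
Var(P) = 1.5 − (0.75)² = 0.9375;  Var(Q) = 19 − (2)² = 15
Cov(P,Q) = 1.75 − (0.75)(2) = 0.25
Var(-P + 2Q) = (-1)²·0.9375 + (2)²·15 + 2·(-1)·(2)·0.25 = 59.9375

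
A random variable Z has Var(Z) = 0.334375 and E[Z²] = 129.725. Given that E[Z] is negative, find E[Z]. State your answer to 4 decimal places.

-11.3750

(E[Z])² = E[Z²] − Var(Z) = 129.725 − 0.334375 = 129.390625
E[Z] = −√129.390625 = -11.375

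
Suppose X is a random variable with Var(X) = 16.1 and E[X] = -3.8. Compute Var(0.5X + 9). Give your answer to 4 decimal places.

4.0250

Var(0.5X + 9) = (0.5)²·Var(X) = 0.25·16.1 = 4.025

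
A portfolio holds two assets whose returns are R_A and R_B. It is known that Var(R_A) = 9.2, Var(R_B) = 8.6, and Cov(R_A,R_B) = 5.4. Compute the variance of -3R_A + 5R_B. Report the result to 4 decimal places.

135.8000

Var(-3R_A + 5R_B) = (-3)²·Var(R_A) + (5)²·Var(R_B) + 2·(-3)·(5)·Cov(R_A,R_B)
= 9·9.2 + 25·8.6 + -30·5.4 = 135.8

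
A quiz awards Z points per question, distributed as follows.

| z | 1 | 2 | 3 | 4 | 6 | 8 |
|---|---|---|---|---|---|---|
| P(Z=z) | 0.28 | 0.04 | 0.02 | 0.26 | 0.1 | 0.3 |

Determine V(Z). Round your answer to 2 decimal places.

E[Z] = (1)(0.28) + (2)(0.04) + (3)(0.02) + (4)(0.26) + (6)(0.1) + (8)(0.3) = 4.46
E[Z²] = (1)²(0.28) + (2)²(0.04) + (3)²(0.02) + (4)²(0.26) + (6)²(0.1) + (8)²(0.3) = 27.58
V(Z) = E[Z²] − (E[Z])² = 27.58 − (4.46)² = 7.6884

7.69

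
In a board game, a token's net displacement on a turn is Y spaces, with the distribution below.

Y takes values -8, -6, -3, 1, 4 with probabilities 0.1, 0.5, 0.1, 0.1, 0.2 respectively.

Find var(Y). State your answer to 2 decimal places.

18.36

E[Y] = (-8)(0.1) + (-6)(0.5) + (-3)(0.1) + (1)(0.1) + (4)(0.2) = -3.2
E[Y²] = (-8)²(0.1) + (-6)²(0.5) + (-3)²(0.1) + (1)²(0.1) + (4)²(0.2) = 28.6
var(Y) = E[Y²] − (E[Y])² = 28.6 − (-3.2)² = 18.36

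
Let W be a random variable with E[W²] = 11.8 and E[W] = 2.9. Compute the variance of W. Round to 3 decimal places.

Var(W) = 11.8 − (2.9)² = 3.39

3.390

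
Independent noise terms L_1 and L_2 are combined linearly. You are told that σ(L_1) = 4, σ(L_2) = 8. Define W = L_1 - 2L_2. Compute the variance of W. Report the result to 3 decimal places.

V(L_1) = 16, V(L_2) = 64
By independence, V(W) = (1)²V(L_1) + (-2)²V(L_2)
= (1)²·16 + (-2)²·64 = 272

272.000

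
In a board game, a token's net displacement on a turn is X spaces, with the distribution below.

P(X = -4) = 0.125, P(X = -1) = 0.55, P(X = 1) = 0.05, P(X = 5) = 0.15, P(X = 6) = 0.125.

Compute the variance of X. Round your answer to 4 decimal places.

10.6000

E[X] = (-4)(0.125) + (-1)(0.55) + (1)(0.05) + (5)(0.15) + (6)(0.125) = 0.5
E[X²] = (-4)²(0.125) + (-1)²(0.55) + (1)²(0.05) + (5)²(0.15) + (6)²(0.125) = 10.85
Var(X) = E[X²] − (E[X])² = 10.85 − (0.5)² = 10.6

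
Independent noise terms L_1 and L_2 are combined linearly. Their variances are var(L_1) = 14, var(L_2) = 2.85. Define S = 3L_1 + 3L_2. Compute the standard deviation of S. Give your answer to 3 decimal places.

12.315

By independence, var(S) = (3)²var(L_1) + (3)²var(L_2)
= (3)²·14 + (3)²·2.85 = 151.65
sd(S) = √151.65 ≈ 12.315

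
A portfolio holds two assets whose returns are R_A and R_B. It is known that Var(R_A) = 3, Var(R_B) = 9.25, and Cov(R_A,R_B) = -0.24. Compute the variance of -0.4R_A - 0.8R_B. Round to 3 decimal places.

6.246

Var(-0.4R_A - 0.8R_B) = (-0.4)²·Var(R_A) + (-0.8)²·Var(R_B) + 2·(-0.4)·(-0.8)·Cov(R_A,R_B)
= 0.16·3 + 0.64·9.25 + 0.64·-0.24 = 6.2464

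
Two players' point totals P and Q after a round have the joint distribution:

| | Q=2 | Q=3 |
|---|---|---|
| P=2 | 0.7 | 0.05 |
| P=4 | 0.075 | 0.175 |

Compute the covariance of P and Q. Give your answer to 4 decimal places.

0.2375

E[P] = 2.5,  E[Q] = 2.225
E[PQ] = 5.8
cov(P,Q) = E[PQ] − E[P]E[Q] = 5.8 − (2.5)(2.225) = 0.2375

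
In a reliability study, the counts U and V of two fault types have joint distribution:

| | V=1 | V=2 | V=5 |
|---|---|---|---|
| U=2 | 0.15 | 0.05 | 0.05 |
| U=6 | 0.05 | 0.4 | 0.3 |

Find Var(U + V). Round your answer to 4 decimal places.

E[U] = 5,  E[V] = 2.85,  E[UV] = 15.1
Var(U) = 28 − (5)² = 3;  Var(V) = 10.75 − (2.85)² = 2.6275
Cov(U,V) = 15.1 − (5)(2.85) = 0.85
Var(U + V) = (1)²·3 + (1)²·2.6275 + 2·(1)·(1)·0.85 = 7.3275

7.3275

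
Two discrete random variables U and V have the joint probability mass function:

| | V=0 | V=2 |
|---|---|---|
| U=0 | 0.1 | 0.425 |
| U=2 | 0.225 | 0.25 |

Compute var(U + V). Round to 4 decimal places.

1.3100

E[U] = 0.95,  E[V] = 1.35,  E[UV] = 1
var(U) = 1.9 − (0.95)² = 0.9975;  var(V) = 2.7 − (1.35)² = 0.8775
Cov(U,V) = 1 − (0.95)(1.35) = -0.2825
var(U + V) = (1)²·0.9975 + (1)²·0.8775 + 2·(1)·(1)·-0.2825 = 1.31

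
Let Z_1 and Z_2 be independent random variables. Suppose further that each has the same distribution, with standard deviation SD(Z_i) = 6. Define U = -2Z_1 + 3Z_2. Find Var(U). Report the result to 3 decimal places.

Var(Z_i) = (6)² = 36
By independence, Var(U) = (-2)²Var(Z_1) + (3)²Var(Z_2)
= (-2)²·36 + (3)²·36 = 468

468.000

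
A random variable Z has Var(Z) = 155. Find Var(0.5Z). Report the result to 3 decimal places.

38.750

Var(0.5Z) = (0.5)²·Var(Z) = 0.25·155 = 38.75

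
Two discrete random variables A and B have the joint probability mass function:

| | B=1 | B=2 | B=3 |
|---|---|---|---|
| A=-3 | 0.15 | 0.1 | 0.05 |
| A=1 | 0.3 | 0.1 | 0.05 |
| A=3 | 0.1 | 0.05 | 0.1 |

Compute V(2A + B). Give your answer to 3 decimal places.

E[A] = 0.3,  E[B] = 1.65,  E[AB] = 0.65
V(A) = 5.4 − (0.3)² = 5.31;  V(B) = 3.35 − (1.65)² = 0.6275
cov(A,B) = 0.65 − (0.3)(1.65) = 0.155
V(2A + B) = (2)²·5.31 + (1)²·0.6275 + 2·(2)·(1)·0.155 = 22.4875

22.488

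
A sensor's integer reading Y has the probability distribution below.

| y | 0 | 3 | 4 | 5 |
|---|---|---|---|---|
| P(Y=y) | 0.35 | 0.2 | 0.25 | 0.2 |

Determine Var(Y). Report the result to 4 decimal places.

4.0400

E[Y] = (0)(0.35) + (3)(0.2) + (4)(0.25) + (5)(0.2) = 2.6
E[Y²] = (0)²(0.35) + (3)²(0.2) + (4)²(0.25) + (5)²(0.2) = 10.8
Var(Y) = E[Y²] − (E[Y])² = 10.8 − (2.6)² = 4.04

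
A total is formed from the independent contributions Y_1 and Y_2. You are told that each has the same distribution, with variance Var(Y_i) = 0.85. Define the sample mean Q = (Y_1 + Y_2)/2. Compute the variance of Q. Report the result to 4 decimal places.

0.4250

By independence, Var(Q) = (0.5)²Var(Y_1) + (0.5)²Var(Y_2)
= (0.5)²·0.85 + (0.5)²·0.85 = 0.425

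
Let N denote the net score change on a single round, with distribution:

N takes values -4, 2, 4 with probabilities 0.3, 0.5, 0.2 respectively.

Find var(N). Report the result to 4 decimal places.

E[N] = (-4)(0.3) + (2)(0.5) + (4)(0.2) = 0.6
E[N²] = (-4)²(0.3) + (2)²(0.5) + (4)²(0.2) = 10
var(N) = E[N²] − (E[N])² = 10 − (0.6)² = 9.64

9.6400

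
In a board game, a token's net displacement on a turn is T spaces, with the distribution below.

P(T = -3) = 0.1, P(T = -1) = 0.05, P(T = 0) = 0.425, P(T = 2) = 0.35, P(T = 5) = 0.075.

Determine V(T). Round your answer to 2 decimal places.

E[T] = (-3)(0.1) + (-1)(0.05) + (0)(0.425) + (2)(0.35) + (5)(0.075) = 0.725
E[T²] = (-3)²(0.1) + (-1)²(0.05) + (0)²(0.425) + (2)²(0.35) + (5)²(0.075) = 4.225
V(T) = E[T²] − (E[T])² = 4.225 − (0.725)² = 3.699375

3.70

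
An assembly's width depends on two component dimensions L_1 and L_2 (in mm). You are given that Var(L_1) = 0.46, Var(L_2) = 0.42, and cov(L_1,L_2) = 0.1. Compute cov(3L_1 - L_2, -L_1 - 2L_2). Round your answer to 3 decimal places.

-1.040

cov(3L_1 - L_2, -L_1 - 2L_2) = (3)(-1)Var(L_1) + (-1)(-2)Var(L_2) + [(3)(-2) + (-1)(-1)]cov(L_1,L_2)
= -3·0.46 + 2·0.42 + -5·0.1 = -1.04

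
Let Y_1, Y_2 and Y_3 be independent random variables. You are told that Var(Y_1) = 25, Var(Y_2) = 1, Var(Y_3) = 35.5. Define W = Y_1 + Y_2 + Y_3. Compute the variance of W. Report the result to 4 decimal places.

By independence, Var(W) = (1)²Var(Y_1) + (1)²Var(Y_2) + (1)²Var(Y_3)
= (1)²·25 + (1)²·1 + (1)²·35.5 = 61.5

61.5000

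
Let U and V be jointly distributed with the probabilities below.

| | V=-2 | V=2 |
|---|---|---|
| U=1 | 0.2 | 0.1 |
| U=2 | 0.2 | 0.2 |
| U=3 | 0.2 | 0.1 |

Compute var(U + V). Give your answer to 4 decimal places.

E[U] = 2,  E[V] = -0.4,  E[UV] = -0.8
var(U) = 4.6 − (2)² = 0.6;  var(V) = 4 − (-0.4)² = 3.84
Cov(U,V) = -0.8 − (2)(-0.4) = 0
var(U + V) = (1)²·0.6 + (1)²·3.84 + 2·(1)·(1)·0 = 4.44

4.4400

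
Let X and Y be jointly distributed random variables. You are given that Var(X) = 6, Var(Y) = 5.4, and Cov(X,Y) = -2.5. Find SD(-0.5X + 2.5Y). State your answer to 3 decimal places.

Var(-0.5X + 2.5Y) = (-0.5)²·Var(X) + (2.5)²·Var(Y) + 2·(-0.5)·(2.5)·Cov(X,Y)
= 0.25·6 + 6.25·5.4 + -2.5·-2.5 = 41.5
SD(-0.5X + 2.5Y) = √41.5 ≈ 6.442

6.442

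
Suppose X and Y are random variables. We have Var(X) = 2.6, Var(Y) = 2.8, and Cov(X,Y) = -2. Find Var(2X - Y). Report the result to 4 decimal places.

21.2000

Var(2X - Y) = (2)²·Var(X) + (-1)²·Var(Y) + 2·(2)·(-1)·Cov(X,Y)
= 4·2.6 + 1·2.8 + -4·-2 = 21.2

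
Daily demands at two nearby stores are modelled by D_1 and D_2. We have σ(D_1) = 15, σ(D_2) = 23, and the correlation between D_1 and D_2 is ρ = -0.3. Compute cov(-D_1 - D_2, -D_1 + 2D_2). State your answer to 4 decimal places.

Var(D_1) = (15)² = 225;  Var(D_2) = (23)² = 529
cov(D_1,D_2) = ρ·σ(D_1)·σ(D_2) = -0.3·15·23 = -103.5
cov(-D_1 - D_2, -D_1 + 2D_2) = (-1)(-1)Var(D_1) + (-1)(2)Var(D_2) + [(-1)(2) + (-1)(-1)]cov(D_1,D_2)
= 1·225 + -2·529 + -1·-103.5 = -729.5

-729.5000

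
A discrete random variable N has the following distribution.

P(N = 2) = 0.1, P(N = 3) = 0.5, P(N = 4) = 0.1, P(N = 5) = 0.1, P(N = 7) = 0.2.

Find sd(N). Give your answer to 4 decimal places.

1.6733

E[N] = (2)(0.1) + (3)(0.5) + (4)(0.1) + (5)(0.1) + (7)(0.2) = 4
E[N²] = (2)²(0.1) + (3)²(0.5) + (4)²(0.1) + (5)²(0.1) + (7)²(0.2) = 18.8
Var(N) = E[N²] − (E[N])² = 18.8 − (4)² = 2.8
sd(N) = √2.8 ≈ 1.6733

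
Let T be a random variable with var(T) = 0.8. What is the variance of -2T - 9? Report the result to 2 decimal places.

3.20

var(-2T - 9) = (-2)²·var(T) = 4·0.8 = 3.2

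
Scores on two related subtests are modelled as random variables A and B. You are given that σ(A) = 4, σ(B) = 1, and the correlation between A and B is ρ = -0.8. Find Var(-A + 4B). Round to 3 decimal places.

57.600

Var(A) = (4)² = 16;  Var(B) = (1)² = 1
Cov(A,B) = ρ·σ(A)·σ(B) = -0.8·4·1 = -3.2
Var(-A + 4B) = (-1)²·Var(A) + (4)²·Var(B) + 2·(-1)·(4)·Cov(A,B)
= 1·16 + 16·1 + -8·-3.2 = 57.6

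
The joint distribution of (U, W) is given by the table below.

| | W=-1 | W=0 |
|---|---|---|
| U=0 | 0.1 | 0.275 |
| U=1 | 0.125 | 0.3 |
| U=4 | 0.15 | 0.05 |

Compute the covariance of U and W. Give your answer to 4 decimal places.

E[U] = 1.225,  E[W] = -0.375
E[UW] = -0.725
cov(U,W) = E[UW] − E[U]E[W] = -0.725 − (1.225)(-0.375) = -0.265625

-0.2656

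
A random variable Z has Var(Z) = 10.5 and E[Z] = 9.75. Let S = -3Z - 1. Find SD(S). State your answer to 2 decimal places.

Var(-3Z - 1) = (-3)²·10.5 = 94.5
SD(S) = √94.5 ≈ 9.72

9.72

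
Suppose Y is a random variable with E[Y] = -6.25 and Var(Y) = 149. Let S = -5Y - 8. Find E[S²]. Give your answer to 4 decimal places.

E[-5Y - 8] = -5·-6.25 − 8 = 23.25
Var(-5Y - 8) = (-5)²·149 = 3725
E[S²] = Var(S) + (E[S])² = 3725 + (23.25)² = 4265.5625

4265.5625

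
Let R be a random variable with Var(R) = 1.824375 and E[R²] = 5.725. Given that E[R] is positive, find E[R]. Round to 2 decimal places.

(E[R])² = E[R²] − Var(R) = 5.725 − 1.824375 = 3.900625
E[R] = √3.900625 = 1.975

1.98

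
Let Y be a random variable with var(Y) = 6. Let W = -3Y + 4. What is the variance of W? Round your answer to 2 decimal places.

var(-3Y + 4) = (-3)²·var(Y) = 9·6 = 54

54.00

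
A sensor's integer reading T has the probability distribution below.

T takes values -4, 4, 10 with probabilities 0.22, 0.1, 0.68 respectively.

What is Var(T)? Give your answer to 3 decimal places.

E[T] = (-4)(0.22) + (4)(0.1) + (10)(0.68) = 6.32
E[T²] = (-4)²(0.22) + (4)²(0.1) + (10)²(0.68) = 73.12
Var(T) = E[T²] − (E[T])² = 73.12 − (6.32)² = 33.1776

33.178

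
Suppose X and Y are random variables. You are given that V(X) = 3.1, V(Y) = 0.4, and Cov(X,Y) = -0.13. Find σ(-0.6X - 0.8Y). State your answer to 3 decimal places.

1.117

V(-0.6X - 0.8Y) = (-0.6)²·V(X) + (-0.8)²·V(Y) + 2·(-0.6)·(-0.8)·Cov(X,Y)
= 0.36·3.1 + 0.64·0.4 + 0.96·-0.13 = 1.2472
σ(-0.6X - 0.8Y) = √1.2472 ≈ 1.117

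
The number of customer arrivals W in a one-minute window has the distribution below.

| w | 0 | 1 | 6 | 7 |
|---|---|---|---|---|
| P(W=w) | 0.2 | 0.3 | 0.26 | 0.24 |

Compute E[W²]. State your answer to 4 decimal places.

21.4200

E[W²] = (0)²(0.2) + (1)²(0.3) + (6)²(0.26) + (7)²(0.24) = 21.42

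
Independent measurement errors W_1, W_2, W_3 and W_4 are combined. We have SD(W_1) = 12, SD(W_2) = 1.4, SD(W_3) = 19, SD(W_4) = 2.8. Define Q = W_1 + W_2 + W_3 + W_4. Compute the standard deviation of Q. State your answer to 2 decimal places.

22.69

var(W_1) = 144, var(W_2) = 1.96, var(W_3) = 361, var(W_4) = 7.84
By independence, var(Q) = (1)²var(W_1) + (1)²var(W_2) + (1)²var(W_3) + (1)²var(W_4)
= (1)²·144 + (1)²·1.96 + (1)²·361 + (1)²·7.84 = 514.8
SD(Q) = √514.8 ≈ 22.69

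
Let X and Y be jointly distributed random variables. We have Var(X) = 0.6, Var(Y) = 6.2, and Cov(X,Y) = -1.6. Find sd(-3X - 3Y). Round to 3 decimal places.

5.692

Var(-3X - 3Y) = (-3)²·Var(X) + (-3)²·Var(Y) + 2·(-3)·(-3)·Cov(X,Y)
= 9·0.6 + 9·6.2 + 18·-1.6 = 32.4
sd(-3X - 3Y) = √32.4 ≈ 5.692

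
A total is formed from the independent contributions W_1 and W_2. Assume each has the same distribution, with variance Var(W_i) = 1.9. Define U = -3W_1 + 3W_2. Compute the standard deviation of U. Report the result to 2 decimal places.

By independence, Var(U) = (-3)²Var(W_1) + (3)²Var(W_2)
= (-3)²·1.9 + (3)²·1.9 = 34.2
σ(U) = √34.2 ≈ 5.85

5.85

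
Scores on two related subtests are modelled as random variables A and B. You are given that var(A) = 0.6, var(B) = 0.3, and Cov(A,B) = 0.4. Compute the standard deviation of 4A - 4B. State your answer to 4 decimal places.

1.2649

var(4A - 4B) = (4)²·var(A) + (-4)²·var(B) + 2·(4)·(-4)·Cov(A,B)
= 16·0.6 + 16·0.3 + -32·0.4 = 1.6
SD(4A - 4B) = √1.6 ≈ 1.2649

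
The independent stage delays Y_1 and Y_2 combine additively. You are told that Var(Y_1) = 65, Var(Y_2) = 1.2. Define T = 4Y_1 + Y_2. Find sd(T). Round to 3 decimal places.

32.268

By independence, Var(T) = (4)²Var(Y_1) + (1)²Var(Y_2)
= (4)²·65 + (1)²·1.2 = 1041.2
sd(T) = √1041.2 ≈ 32.268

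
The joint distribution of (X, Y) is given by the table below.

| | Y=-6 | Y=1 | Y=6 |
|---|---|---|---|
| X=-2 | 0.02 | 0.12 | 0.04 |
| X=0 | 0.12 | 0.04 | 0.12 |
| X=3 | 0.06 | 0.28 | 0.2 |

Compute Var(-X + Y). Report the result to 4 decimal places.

E[X] = 1.26,  E[Y] = 1.4,  E[XY] = 2.88
Var(X) = 5.58 − (1.26)² = 3.9924;  Var(Y) = 20.6 − (1.4)² = 18.64
Cov(X,Y) = 2.88 − (1.26)(1.4) = 1.116
Var(-X + Y) = (-1)²·3.9924 + (1)²·18.64 + 2·(-1)·(1)·1.116 = 20.4004

20.4004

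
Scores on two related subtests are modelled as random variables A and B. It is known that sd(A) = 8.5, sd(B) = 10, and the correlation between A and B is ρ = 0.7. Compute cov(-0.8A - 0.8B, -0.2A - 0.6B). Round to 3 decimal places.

var(A) = (8.5)² = 72.25;  var(B) = (10)² = 100
cov(A,B) = ρ·sd(A)·sd(B) = 0.7·8.5·10 = 59.5
cov(-0.8A - 0.8B, -0.2A - 0.6B) = (-0.8)(-0.2)var(A) + (-0.8)(-0.6)var(B) + [(-0.8)(-0.6) + (-0.8)(-0.2)]cov(A,B)
= 0.16·72.25 + 0.48·100 + 0.64·59.5 = 97.64

97.640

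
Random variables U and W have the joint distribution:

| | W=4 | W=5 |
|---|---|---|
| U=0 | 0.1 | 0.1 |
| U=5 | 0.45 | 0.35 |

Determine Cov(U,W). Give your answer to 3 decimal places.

-0.050

E[U] = 4,  E[W] = 4.45
E[UW] = 17.75
Cov(U,W) = E[UW] − E[U]E[W] = 17.75 − (4)(4.45) = -0.05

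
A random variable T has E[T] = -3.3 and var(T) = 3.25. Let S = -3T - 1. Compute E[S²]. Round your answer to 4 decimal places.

E[-3T - 1] = -3·-3.3 − 1 = 8.9
var(-3T - 1) = (-3)²·3.25 = 29.25
E[S²] = var(S) + (E[S])² = 29.25 + (8.9)² = 108.46

108.4600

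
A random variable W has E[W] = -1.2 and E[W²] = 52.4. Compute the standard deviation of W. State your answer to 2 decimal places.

V(W) = 52.4 − (-1.2)² = 50.96
SD(W) = √50.96 ≈ 7.14

7.14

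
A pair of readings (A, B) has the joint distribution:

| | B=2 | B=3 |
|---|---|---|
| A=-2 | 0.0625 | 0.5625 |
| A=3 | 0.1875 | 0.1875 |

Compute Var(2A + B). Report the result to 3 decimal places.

E[A] = -0.125,  E[B] = 2.75,  E[AB] = -0.8125
Var(A) = 5.875 − (-0.125)² = 5.859375;  Var(B) = 7.75 − (2.75)² = 0.1875
Cov(A,B) = -0.8125 − (-0.125)(2.75) = -0.46875
Var(2A + B) = (2)²·5.859375 + (1)²·0.1875 + 2·(2)·(1)·-0.46875 = 21.75

21.750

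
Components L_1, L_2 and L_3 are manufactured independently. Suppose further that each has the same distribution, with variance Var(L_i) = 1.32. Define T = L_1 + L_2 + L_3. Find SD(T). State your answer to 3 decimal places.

1.990

By independence, Var(T) = (1)²Var(L_1) + (1)²Var(L_2) + (1)²Var(L_3)
= (1)²·1.32 + (1)²·1.32 + (1)²·1.32 = 3.96
SD(T) = √3.96 ≈ 1.990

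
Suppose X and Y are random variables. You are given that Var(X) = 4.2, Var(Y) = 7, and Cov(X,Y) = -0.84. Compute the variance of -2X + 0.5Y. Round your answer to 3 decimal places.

Var(-2X + 0.5Y) = (-2)²·Var(X) + (0.5)²·Var(Y) + 2·(-2)·(0.5)·Cov(X,Y)
= 4·4.2 + 0.25·7 + -2·-0.84 = 20.23

20.230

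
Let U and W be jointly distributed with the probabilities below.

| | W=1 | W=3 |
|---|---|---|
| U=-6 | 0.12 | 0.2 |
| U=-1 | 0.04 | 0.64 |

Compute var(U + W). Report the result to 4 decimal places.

7.3536

E[U] = -2.6,  E[W] = 2.68,  E[UW] = -6.28
var(U) = 12.2 − (-2.6)² = 5.44;  var(W) = 7.72 − (2.68)² = 0.5376
cov(U,W) = -6.28 − (-2.6)(2.68) = 0.688
var(U + W) = (1)²·5.44 + (1)²·0.5376 + 2·(1)·(1)·0.688 = 7.3536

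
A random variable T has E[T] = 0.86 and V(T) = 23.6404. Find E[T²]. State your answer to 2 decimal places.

24.38

E[T²] = V(T) + (E[T])² = 23.6404 + (0.86)² = 24.38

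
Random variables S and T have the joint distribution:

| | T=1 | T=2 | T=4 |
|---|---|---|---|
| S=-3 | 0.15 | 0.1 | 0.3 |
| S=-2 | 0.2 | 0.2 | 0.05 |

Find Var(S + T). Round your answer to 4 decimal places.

1.3600

E[S] = -2.55,  E[T] = 2.35,  E[ST] = -6.25
Var(S) = 6.75 − (-2.55)² = 0.2475;  Var(T) = 7.15 − (2.35)² = 1.6275
Cov(S,T) = -6.25 − (-2.55)(2.35) = -0.2575
Var(S + T) = (1)²·0.2475 + (1)²·1.6275 + 2·(1)·(1)·-0.2575 = 1.36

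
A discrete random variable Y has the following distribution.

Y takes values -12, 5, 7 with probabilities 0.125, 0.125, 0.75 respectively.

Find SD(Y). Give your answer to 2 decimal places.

E[Y] = (-12)(0.125) + (5)(0.125) + (7)(0.75) = 4.375
E[Y²] = (-12)²(0.125) + (5)²(0.125) + (7)²(0.75) = 57.875
Var(Y) = E[Y²] − (E[Y])² = 57.875 − (4.375)² = 38.734375
SD(Y) = √38.734375 ≈ 6.22

6.22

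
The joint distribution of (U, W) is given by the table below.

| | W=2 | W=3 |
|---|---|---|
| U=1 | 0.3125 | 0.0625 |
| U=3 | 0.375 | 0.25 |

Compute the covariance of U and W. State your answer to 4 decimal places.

0.1094

E[U] = 2.25,  E[W] = 2.3125
E[UW] = 5.3125
Cov(U,W) = E[UW] − E[U]E[W] = 5.3125 − (2.25)(2.3125) = 0.109375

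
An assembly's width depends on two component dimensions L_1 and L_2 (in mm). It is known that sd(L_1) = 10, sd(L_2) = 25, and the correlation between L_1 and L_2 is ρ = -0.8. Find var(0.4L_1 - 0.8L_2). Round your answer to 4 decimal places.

var(L_1) = (10)² = 100;  var(L_2) = (25)² = 625
Cov(L_1,L_2) = ρ·sd(L_1)·sd(L_2) = -0.8·10·25 = -200
var(0.4L_1 - 0.8L_2) = (0.4)²·var(L_1) + (-0.8)²·var(L_2) + 2·(0.4)·(-0.8)·Cov(L_1,L_2)
= 0.16·100 + 0.64·625 + -0.64·-200 = 544

544.0000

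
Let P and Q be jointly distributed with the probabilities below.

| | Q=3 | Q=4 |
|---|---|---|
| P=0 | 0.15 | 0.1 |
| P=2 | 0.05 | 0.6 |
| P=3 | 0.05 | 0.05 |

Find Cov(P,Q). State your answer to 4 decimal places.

0.1500

E[P] = 1.6,  E[Q] = 3.75
E[PQ] = 6.15
Cov(P,Q) = E[PQ] − E[P]E[Q] = 6.15 − (1.6)(3.75) = 0.15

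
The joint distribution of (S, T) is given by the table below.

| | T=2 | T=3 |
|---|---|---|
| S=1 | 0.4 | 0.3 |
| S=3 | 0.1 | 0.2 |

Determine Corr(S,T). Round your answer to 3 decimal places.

0.218

E[S] = 1.6,  E[T] = 2.5
E[ST] = 4.1
Cov(S,T) = E[ST] − E[S]E[T] = 4.1 − (1.6)(2.5) = 0.1
V(S) = 0.84,  V(T) = 0.25
ρ = 0.1 / √(0.84·0.25) ≈ 0.218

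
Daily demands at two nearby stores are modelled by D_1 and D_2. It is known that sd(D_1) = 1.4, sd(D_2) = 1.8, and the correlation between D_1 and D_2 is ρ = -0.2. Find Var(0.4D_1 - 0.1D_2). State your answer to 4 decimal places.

0.3863

Var(D_1) = (1.4)² = 1.96;  Var(D_2) = (1.8)² = 3.24
Cov(D_1,D_2) = ρ·sd(D_1)·sd(D_2) = -0.2·1.4·1.8 = -0.504
Var(0.4D_1 - 0.1D_2) = (0.4)²·Var(D_1) + (-0.1)²·Var(D_2) + 2·(0.4)·(-0.1)·Cov(D_1,D_2)
= 0.16·1.96 + 0.01·3.24 + -0.08·-0.504 = 0.38632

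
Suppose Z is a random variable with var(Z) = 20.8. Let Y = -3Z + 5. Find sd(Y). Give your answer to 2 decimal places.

13.68

var(-3Z + 5) = (-3)²·20.8 = 187.2
sd(Y) = √187.2 ≈ 13.68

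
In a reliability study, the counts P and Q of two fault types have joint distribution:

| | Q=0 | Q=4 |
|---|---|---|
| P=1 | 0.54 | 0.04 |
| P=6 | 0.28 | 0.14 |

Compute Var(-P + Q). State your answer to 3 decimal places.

E[P] = 3.1,  E[Q] = 0.72,  E[PQ] = 3.52
Var(P) = 15.7 − (3.1)² = 6.09;  Var(Q) = 2.88 − (0.72)² = 2.3616
Cov(P,Q) = 3.52 − (3.1)(0.72) = 1.288
Var(-P + Q) = (-1)²·6.09 + (1)²·2.3616 + 2·(-1)·(1)·1.288 = 5.8756

5.876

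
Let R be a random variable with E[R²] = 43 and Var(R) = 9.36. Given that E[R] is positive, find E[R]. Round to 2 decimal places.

5.80

(E[R])² = E[R²] − Var(R) = 43 − 9.36 = 33.64
E[R] = √33.64 = 5.8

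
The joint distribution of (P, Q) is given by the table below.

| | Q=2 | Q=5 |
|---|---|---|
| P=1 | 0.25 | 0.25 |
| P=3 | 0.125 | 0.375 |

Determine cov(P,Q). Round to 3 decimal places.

0.375

E[P] = 2,  E[Q] = 3.875
E[PQ] = 8.125
cov(P,Q) = E[PQ] − E[P]E[Q] = 8.125 − (2)(3.875) = 0.375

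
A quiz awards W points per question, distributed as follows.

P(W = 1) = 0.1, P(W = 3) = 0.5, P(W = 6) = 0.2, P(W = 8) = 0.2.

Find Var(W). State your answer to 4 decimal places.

5.2400

E[W] = (1)(0.1) + (3)(0.5) + (6)(0.2) + (8)(0.2) = 4.4
E[W²] = (1)²(0.1) + (3)²(0.5) + (6)²(0.2) + (8)²(0.2) = 24.6
Var(W) = E[W²] − (E[W])² = 24.6 − (4.4)² = 5.24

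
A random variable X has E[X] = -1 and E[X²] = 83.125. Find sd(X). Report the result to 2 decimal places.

9.06

V(X) = 83.125 − (-1)² = 82.125
sd(X) = √82.125 ≈ 9.06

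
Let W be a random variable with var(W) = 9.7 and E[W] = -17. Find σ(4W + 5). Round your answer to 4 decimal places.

var(4W + 5) = (4)²·9.7 = 155.2
σ(4W + 5) = √155.2 ≈ 12.4579

12.4579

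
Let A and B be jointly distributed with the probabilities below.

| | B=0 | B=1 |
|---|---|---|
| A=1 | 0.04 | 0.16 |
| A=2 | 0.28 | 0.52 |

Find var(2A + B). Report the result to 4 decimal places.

E[A] = 1.8,  E[B] = 0.68,  E[AB] = 1.2
var(A) = 3.4 − (1.8)² = 0.16;  var(B) = 0.68 − (0.68)² = 0.2176
cov(A,B) = 1.2 − (1.8)(0.68) = -0.024
var(2A + B) = (2)²·0.16 + (1)²·0.2176 + 2·(2)·(1)·-0.024 = 0.7616

0.7616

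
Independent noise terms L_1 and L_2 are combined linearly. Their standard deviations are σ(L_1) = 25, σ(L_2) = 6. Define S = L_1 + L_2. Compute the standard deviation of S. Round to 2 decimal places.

Var(L_1) = 625, Var(L_2) = 36
By independence, Var(S) = (1)²Var(L_1) + (1)²Var(L_2)
= (1)²·625 + (1)²·36 = 661
σ(S) = √661 ≈ 25.71

25.71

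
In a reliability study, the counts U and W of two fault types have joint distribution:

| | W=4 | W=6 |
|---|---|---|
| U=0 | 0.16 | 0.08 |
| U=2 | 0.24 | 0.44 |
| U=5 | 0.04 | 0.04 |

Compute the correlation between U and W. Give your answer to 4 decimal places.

E[U] = 1.76,  E[W] = 5.12
E[UW] = 9.2
cov(U,W) = E[UW] − E[U]E[W] = 9.2 − (1.76)(5.12) = 0.1888
var(U) = 1.6224,  var(W) = 0.9856
ρ = 0.1888 / √(1.6224·0.9856) ≈ 0.1493

0.1493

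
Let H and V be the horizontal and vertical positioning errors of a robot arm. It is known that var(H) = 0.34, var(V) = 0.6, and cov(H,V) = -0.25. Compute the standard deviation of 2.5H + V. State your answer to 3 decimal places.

var(2.5H + V) = (2.5)²·var(H) + (1)²·var(V) + 2·(2.5)·(1)·cov(H,V)
= 6.25·0.34 + 1·0.6 + 5·-0.25 = 1.475
SD(2.5H + V) = √1.475 ≈ 1.214

1.214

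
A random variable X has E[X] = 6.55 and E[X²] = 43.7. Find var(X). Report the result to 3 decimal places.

var(X) = 43.7 − (6.55)² = 0.7975

0.798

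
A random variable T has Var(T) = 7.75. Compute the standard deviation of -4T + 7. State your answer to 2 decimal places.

Var(-4T + 7) = (-4)²·7.75 = 124
SD(-4T + 7) = √124 ≈ 11.14

11.14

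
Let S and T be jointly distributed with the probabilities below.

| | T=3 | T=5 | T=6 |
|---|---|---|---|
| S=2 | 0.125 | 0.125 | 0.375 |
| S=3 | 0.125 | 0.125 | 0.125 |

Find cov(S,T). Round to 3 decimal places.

-0.125

E[S] = 2.375,  E[T] = 5
E[ST] = 11.75
cov(S,T) = E[ST] − E[S]E[T] = 11.75 − (2.375)(5) = -0.125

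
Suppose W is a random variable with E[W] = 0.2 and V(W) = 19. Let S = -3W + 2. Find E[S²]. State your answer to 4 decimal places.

172.9600

E[-3W + 2] = -3·0.2 + 2 = 1.4
V(-3W + 2) = (-3)²·19 = 171
E[S²] = V(S) + (E[S])² = 171 + (1.4)² = 172.96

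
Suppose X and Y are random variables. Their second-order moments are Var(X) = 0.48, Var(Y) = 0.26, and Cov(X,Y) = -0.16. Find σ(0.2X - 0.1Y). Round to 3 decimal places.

0.168

Var(0.2X - 0.1Y) = (0.2)²·Var(X) + (-0.1)²·Var(Y) + 2·(0.2)·(-0.1)·Cov(X,Y)
= 0.04·0.48 + 0.01·0.26 + -0.04·-0.16 = 0.0282
σ(0.2X - 0.1Y) = √0.0282 ≈ 0.168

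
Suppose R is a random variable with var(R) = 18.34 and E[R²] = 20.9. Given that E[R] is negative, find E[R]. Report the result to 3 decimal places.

-1.600

(E[R])² = E[R²] − var(R) = 20.9 − 18.34 = 2.56
E[R] = −√2.56 = -1.6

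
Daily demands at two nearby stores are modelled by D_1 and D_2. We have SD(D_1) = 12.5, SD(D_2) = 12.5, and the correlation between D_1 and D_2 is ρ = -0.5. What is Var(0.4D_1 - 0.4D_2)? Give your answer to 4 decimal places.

Var(D_1) = (12.5)² = 156.25;  Var(D_2) = (12.5)² = 156.25
cov(D_1,D_2) = ρ·SD(D_1)·SD(D_2) = -0.5·12.5·12.5 = -78.125
Var(0.4D_1 - 0.4D_2) = (0.4)²·Var(D_1) + (-0.4)²·Var(D_2) + 2·(0.4)·(-0.4)·cov(D_1,D_2)
= 0.16·156.25 + 0.16·156.25 + -0.32·-78.125 = 75

75.0000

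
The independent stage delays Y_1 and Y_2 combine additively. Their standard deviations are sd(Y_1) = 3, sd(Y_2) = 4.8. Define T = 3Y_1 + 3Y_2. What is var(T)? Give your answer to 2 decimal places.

288.36

var(Y_1) = 9, var(Y_2) = 23.04
By independence, var(T) = (3)²var(Y_1) + (3)²var(Y_2)
= (3)²·9 + (3)²·23.04 = 288.36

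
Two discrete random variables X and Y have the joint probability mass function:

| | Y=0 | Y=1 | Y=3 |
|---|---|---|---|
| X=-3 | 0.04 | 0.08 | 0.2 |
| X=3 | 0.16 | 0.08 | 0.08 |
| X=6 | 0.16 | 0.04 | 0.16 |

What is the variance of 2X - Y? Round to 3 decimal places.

63.040

E[X] = 2.16,  E[Y] = 1.52,  E[XY] = 2.04
var(X) = 18.72 − (2.16)² = 14.0544;  var(Y) = 4.16 − (1.52)² = 1.8496
Cov(X,Y) = 2.04 − (2.16)(1.52) = -1.2432
var(2X - Y) = (2)²·14.0544 + (-1)²·1.8496 + 2·(2)·(-1)·-1.2432 = 63.04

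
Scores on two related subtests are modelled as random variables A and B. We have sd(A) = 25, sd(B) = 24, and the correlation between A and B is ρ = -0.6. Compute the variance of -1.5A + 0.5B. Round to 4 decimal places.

var(A) = (25)² = 625;  var(B) = (24)² = 576
Cov(A,B) = ρ·sd(A)·sd(B) = -0.6·25·24 = -360
var(-1.5A + 0.5B) = (-1.5)²·var(A) + (0.5)²·var(B) + 2·(-1.5)·(0.5)·Cov(A,B)
= 2.25·625 + 0.25·576 + -1.5·-360 = 2090.25

2090.2500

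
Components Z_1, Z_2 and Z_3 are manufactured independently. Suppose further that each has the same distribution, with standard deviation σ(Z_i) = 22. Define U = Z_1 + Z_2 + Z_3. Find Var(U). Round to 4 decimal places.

Var(Z_i) = (22)² = 484
By independence, Var(U) = (1)²Var(Z_1) + (1)²Var(Z_2) + (1)²Var(Z_3)
= (1)²·484 + (1)²·484 + (1)²·484 = 1452

1452.0000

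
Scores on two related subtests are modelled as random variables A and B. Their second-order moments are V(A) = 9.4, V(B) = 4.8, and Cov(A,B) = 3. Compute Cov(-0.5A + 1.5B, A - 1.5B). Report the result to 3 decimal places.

-8.750

Cov(-0.5A + 1.5B, A - 1.5B) = (-0.5)(1)V(A) + (1.5)(-1.5)V(B) + [(-0.5)(-1.5) + (1.5)(1)]Cov(A,B)
= -0.5·9.4 + -2.25·4.8 + 2.25·3 = -8.75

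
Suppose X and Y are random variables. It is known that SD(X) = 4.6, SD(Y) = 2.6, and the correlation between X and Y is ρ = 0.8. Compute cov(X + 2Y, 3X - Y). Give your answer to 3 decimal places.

97.800

V(X) = (4.6)² = 21.16;  V(Y) = (2.6)² = 6.76
cov(X,Y) = ρ·SD(X)·SD(Y) = 0.8·4.6·2.6 = 9.568
cov(X + 2Y, 3X - Y) = (1)(3)V(X) + (2)(-1)V(Y) + [(1)(-1) + (2)(3)]cov(X,Y)
= 3·21.16 + -2·6.76 + 5·9.568 = 97.8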